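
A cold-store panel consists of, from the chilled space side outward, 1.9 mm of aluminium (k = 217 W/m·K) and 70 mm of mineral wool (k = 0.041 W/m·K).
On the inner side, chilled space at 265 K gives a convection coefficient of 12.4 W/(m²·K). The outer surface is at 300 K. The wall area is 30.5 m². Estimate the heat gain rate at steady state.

Q ≈ 597 W

Series thermal resistances:
R_inner film = 1/(h_i·A) = 1/(12.4×30.5) = 0.002644 K/W
R_aluminium = L/(kA) = 0.0019/(217×30.5) = 2.871×10^-7 K/W
R_mineral wool = L/(kA) = 0.07/(0.041×30.5) = 0.05598 K/W
R_total = 0.05862 K/W
Q = ΔT / R_total = 35 / 0.05862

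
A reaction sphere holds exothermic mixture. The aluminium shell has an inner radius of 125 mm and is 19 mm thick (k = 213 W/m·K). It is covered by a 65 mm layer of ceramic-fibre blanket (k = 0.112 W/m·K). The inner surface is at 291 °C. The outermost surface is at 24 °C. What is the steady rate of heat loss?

For a spherical shell R = (1/r₁ − 1/r₂)/(4πk); film R = 1/(h·4πr²). In series:
R_aluminium shell = (1/0.125 − 1/0.144)/(4π×213) = 3.944×10^-4 K/W
R_ceramic-fibre blanket = (1/0.144 − 1/0.209)/(4π×0.112) = 1.535 K/W
R_total = 1.535 K/W
Q = ΔT/R_total = 267/1.535

Q ≈ 174 W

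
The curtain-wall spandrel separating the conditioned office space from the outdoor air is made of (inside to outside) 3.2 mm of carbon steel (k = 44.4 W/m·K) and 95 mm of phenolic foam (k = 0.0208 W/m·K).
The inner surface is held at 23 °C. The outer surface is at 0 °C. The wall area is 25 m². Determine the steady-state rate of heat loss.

Q ≈ 126 W

Model the wall as resistances in series:
R_carbon steel = L/(kA) = 0.0032/(44.4×25) = 2.883×10^-6 K/W
R_phenolic foam = L/(kA) = 0.095/(0.0208×25) = 0.1827 K/W
R_total = 0.1827 K/W
Q = ΔT / R_total = 23 / 0.1827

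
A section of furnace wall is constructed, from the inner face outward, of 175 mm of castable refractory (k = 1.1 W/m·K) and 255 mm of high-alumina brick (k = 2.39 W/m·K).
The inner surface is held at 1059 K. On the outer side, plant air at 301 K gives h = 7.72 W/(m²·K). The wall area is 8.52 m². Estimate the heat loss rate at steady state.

Q ≈ 16300 W

Model the wall as resistances in series:
R_castable refractory = L/(kA) = 0.175/(1.1×8.52) = 0.01867 K/W
R_high-alumina brick = L/(kA) = 0.255/(2.39×8.52) = 0.01252 K/W
R_outer film = 1/(h_o·A) = 1/(7.72×8.52) = 0.0152 K/W
R_total = 0.0464 K/W
Q = ΔT / R_total = 758 / 0.0464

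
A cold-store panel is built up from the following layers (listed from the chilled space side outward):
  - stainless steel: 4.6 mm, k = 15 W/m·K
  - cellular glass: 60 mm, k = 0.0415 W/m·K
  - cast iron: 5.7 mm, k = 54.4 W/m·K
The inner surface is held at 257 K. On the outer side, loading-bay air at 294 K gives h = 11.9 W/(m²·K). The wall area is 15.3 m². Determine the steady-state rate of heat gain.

Q ≈ 370 W

Model the wall as resistances in series:
R_stainless steel = L/(kA) = 0.0046/(15×15.3) = 2.004×10^-5 K/W
R_cellular glass = L/(kA) = 0.06/(0.0415×15.3) = 0.0945 K/W
R_cast iron = L/(kA) = 0.0057/(54.4×15.3) = 6.848×10^-6 K/W
R_outer film = 1/(h_o·A) = 1/(11.9×15.3) = 0.005492 K/W
R_total = 0.1 K/W
Q = ΔT / R_total = 37 / 0.1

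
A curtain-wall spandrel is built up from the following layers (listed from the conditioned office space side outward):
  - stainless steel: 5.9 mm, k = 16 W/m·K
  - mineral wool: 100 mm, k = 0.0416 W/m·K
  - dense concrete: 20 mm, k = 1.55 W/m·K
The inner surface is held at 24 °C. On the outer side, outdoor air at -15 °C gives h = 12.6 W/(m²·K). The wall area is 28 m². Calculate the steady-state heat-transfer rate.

Q ≈ 437 W

Treating each layer as a thermal resistance in series:
R_stainless steel = L/(kA) = 0.0059/(16×28) = 1.317×10^-5 K/W
R_mineral wool = L/(kA) = 0.1/(0.0416×28) = 0.08585 K/W
R_dense concrete = L/(kA) = 0.02/(1.55×28) = 4.608×10^-4 K/W
R_outer film = 1/(h_o·A) = 1/(12.6×28) = 0.002834 K/W
R_total = 0.08916 K/W
Q = ΔT / R_total = 39 / 0.08916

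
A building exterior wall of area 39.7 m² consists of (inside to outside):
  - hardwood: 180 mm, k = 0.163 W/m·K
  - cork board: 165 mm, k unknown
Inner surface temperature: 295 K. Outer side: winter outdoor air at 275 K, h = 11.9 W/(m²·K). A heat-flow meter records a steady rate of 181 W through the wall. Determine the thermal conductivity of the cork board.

k ≈ 0.0516 W/(m·K)

Treating each layer as a thermal resistance in series:
R_hardwood = L/(kA) = 0.18/(0.163×39.7) = 0.02782 K/W
R_outer film = 1/(h_o·A) = 1/(11.9×39.7) = 0.002117 K/W
Sum of known resistances R_other = 0.02993 K/W
Total R = ΔT/Q = 20/181 = 0.1105 K/W
R_cork board = R_total − R_other = 0.08056 K/W
k = L/(R·A) = 0.165/(0.08056×39.7)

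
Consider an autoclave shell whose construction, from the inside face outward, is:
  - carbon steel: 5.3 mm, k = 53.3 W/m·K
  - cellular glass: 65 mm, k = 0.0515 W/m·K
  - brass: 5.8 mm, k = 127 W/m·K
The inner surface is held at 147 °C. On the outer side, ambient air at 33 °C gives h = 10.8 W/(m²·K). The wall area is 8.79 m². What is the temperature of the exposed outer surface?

Treating each layer as a thermal resistance in series:
R_carbon steel = L/(kA) = 0.0053/(53.3×8.79) = 1.131×10^-5 K/W
R_cellular glass = L/(kA) = 0.065/(0.0515×8.79) = 0.1436 K/W
R_brass = L/(kA) = 0.0058/(127×8.79) = 5.196×10^-6 K/W
R_outer film = 1/(h_o·A) = 1/(10.8×8.79) = 0.01053 K/W
R_total = 0.1541 K/W;  Q = ΔT/R_total = 114/0.1541 = 739.6 W
T_interface = T_inner − Q·ΣR(inner→interface) = 147 − 740×0.1436

T ≈ 40.8 °C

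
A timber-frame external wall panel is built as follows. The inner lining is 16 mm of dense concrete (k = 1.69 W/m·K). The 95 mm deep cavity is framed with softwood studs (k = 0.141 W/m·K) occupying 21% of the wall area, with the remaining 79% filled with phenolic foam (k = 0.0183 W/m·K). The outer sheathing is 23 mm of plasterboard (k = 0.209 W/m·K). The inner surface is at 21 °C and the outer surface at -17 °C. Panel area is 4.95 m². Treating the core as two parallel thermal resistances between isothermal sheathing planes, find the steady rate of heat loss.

Sheathing layers in series; stud and cavity paths in parallel between them.
R_inner = 0.016/(1.69×4.95) = 0.001913 K/W
R_stud  = 0.095/(0.141×0.21×4.95) = 0.6482 K/W
R_cav   = 0.095/(0.0183×0.79×4.95) = 1.328 K/W
1/R_core = 1/R_stud + 1/R_cav → R_core = 0.4355 K/W
R_outer = 0.023/(0.209×4.95) = 0.02223 K/W
R_total = 0.4597 K/W
Q = ΔT/R_total = 38/0.4597

Q ≈ 82.7 W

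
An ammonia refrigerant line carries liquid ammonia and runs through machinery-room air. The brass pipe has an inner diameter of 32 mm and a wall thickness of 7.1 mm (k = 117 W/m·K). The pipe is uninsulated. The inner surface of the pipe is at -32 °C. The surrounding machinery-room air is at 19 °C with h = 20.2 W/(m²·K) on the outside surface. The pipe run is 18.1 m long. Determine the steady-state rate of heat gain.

Q ≈ 2700 W

Per-layer cylindrical resistances, series-summed:
R_brass pipe wall = ln(23.1/16)/(2π×117×18.1) = 2.76×10^-5 K/W
R_outer film = 1/(h_o·2πr_oL) = 1/(20.2×2π×0.0231×18.1) = 0.01884 K/W
R_total = 0.01887 K/W
Q = ΔT/R_total = 51/0.01887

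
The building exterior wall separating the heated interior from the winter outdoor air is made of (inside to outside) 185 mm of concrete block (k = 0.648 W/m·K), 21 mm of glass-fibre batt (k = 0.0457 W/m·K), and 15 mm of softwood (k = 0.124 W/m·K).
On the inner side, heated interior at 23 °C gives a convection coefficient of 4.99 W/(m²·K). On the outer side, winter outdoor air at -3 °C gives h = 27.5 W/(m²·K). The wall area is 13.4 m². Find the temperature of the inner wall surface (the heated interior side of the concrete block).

Thermal resistances in series:
R_inner film = 1/(h_i·A) = 1/(4.99×13.4) = 0.01496 K/W
R_concrete block = L/(kA) = 0.185/(0.648×13.4) = 0.02131 K/W
R_glass-fibre batt = L/(kA) = 0.021/(0.0457×13.4) = 0.03429 K/W
R_softwood = L/(kA) = 0.015/(0.124×13.4) = 0.009027 K/W
R_outer film = 1/(h_o·A) = 1/(27.5×13.4) = 0.002714 K/W
R_total = 0.08229 K/W;  Q = ΔT/R_total = 26/0.08229 = 315.9 W
T_interface = T_inner − Q·ΣR(inner→interface) = 23 − 316×0.01496

T ≈ 18.3 °C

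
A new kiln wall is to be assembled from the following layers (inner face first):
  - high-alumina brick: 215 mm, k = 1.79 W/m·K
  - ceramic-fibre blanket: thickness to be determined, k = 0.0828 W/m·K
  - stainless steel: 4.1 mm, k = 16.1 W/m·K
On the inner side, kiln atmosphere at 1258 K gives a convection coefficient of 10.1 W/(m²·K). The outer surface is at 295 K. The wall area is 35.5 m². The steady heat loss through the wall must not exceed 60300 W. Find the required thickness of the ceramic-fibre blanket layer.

L ≈ 28.8 mm

Series thermal resistances:
R_inner film = 1/(h_i·A) = 1/(10.1×35.5) = 0.002789 K/W
R_high-alumina brick = L/(kA) = 0.215/(1.79×35.5) = 0.003383 K/W
R_stainless steel = L/(kA) = 0.0041/(16.1×35.5) = 7.173×10^-6 K/W
Sum of the known resistances R_other = 0.00618 K/W
Required total resistance R_tot = ΔT/Q_allow = 963/60300 = 0.01597 K/W
R_ceramic-fibre blanket = R_tot − R_other = 0.009791 K/W
L = R·k·A = 0.009791×0.0828×35.5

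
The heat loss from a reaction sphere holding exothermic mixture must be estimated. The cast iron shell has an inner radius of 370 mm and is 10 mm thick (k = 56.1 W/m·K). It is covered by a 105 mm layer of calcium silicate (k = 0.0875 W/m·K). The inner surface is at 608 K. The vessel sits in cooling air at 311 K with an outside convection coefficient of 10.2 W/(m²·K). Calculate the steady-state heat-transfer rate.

Q ≈ 539 W

Radial (spherical) resistances in series:
R_cast iron shell = (1/0.37 − 1/0.38)/(4π×56.1) = 1.009×10^-4 K/W
R_calcium silicate = (1/0.38 − 1/0.485)/(4π×0.0875) = 0.5181 K/W
R_outer film = 1/(h·4πr_o²) = 1/(10.2×4π×0.485²) = 0.03317 K/W
R_total = 0.5514 K/W
Q = ΔT/R_total = 297/0.5514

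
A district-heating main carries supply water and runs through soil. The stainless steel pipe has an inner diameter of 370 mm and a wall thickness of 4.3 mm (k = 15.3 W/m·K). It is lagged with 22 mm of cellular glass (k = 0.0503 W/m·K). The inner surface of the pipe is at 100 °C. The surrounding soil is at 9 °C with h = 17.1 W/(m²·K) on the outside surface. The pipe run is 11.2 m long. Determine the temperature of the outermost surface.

Per-layer cylindrical resistances, series-summed:
R_stainless steel pipe wall = ln(189.3/185)/(2π×15.3×11.2) = 2.134×10^-5 K/W
R_cellular glass = ln(211.3/189.3)/(2π×0.0503×11.2) = 0.03106 K/W
R_outer film = 1/(h_o·2πr_oL) = 1/(17.1×2π×0.2113×11.2) = 0.003933 K/W
R_total = 0.03502 K/W
Q = ΔT/R_total = 91/0.03502
Q = 2600 W
T_interface = T_inner − Q·ΣR(inner→interface) = 100 − 2600×0.03108

T ≈ 19.2 °C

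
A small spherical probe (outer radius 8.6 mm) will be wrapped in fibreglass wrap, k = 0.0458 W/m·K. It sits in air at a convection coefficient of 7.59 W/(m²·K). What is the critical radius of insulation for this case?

r_cr ≈ 12.1 mm

For a sphere r_cr = 2k/h = 2×0.0458/7.59
r_cr = 12.1 mm; since the bare radius (8.6 mm) is below r_cr, adding a thin layer of insulation will *increase* heat loss.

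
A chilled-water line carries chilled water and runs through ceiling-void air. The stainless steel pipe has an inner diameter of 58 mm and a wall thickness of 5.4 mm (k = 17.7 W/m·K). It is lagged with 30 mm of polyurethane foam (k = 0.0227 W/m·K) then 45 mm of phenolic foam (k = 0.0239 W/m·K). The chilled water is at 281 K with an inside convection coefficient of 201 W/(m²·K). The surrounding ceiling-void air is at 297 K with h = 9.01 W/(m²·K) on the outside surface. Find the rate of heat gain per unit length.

q′ ≈ 1.97 W/m

Per-layer cylindrical resistances, series-summed:
R_inner film = 1/(h_i·2πr₁L) = 1/(201×2π×0.029×1) = 0.0273 K/W
R_stainless steel pipe wall = ln(34.4/29)/(2π×17.7×1) = 0.001535 K/W
R_polyurethane foam = ln(64.4/34.4)/(2π×0.0227×1) = 4.396 K/W
R_phenolic foam = ln(109.4/64.4)/(2π×0.0239×1) = 3.529 K/W
R_outer film = 1/(h_o·2πr_oL) = 1/(9.01×2π×0.1094×1) = 0.1615 K/W
R_total = 8.115 K/W
Q = ΔT/R_total = 16/8.115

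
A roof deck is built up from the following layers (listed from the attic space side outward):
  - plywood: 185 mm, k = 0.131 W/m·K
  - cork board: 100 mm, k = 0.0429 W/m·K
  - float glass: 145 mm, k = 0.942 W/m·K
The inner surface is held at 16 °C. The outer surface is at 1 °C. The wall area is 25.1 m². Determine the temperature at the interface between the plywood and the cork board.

Thermal resistances in series:
R_plywood = L/(kA) = 0.185/(0.131×25.1) = 0.05626 K/W
R_cork board = L/(kA) = 0.1/(0.0429×25.1) = 0.09287 K/W
R_float glass = L/(kA) = 0.145/(0.942×25.1) = 0.006133 K/W
R_total = 0.1553 K/W;  Q = ΔT/R_total = 15/0.1553 = 96.61 W
T_interface = T_inner − Q·ΣR(inner→interface) = 16 − 96.6×0.05626

T ≈ 10.6 °C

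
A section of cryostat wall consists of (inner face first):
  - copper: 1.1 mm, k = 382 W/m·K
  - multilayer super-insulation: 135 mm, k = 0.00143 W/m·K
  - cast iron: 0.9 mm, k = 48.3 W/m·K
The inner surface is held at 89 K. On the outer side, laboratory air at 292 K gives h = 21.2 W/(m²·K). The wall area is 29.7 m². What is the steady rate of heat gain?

Q ≈ 63.8 W

Thermal resistances in series:
R_copper = L/(kA) = 0.0011/(382×29.7) = 9.696×10^-8 K/W
R_multilayer super-insulation = L/(kA) = 0.135/(0.00143×29.7) = 3.179 K/W
R_cast iron = L/(kA) = 0.0009/(48.3×29.7) = 6.274×10^-7 K/W
R_outer film = 1/(h_o·A) = 1/(21.2×29.7) = 0.001588 K/W
R_total = 3.18 K/W
Q = ΔT / R_total = 203 / 3.18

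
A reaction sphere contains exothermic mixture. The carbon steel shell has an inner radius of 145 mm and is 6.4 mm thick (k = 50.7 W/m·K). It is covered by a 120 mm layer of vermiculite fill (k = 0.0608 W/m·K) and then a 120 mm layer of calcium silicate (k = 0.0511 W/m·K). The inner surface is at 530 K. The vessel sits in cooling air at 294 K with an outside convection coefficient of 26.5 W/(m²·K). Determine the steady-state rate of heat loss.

Q ≈ 42.1 W

For a spherical shell R = (1/r₁ − 1/r₂)/(4πk); film R = 1/(h·4πr²). In series:
R_carbon steel shell = (1/0.145 − 1/0.1514)/(4π×50.7) = 4.576×10^-4 K/W
R_vermiculite fill = (1/0.1514 − 1/0.2714)/(4π×0.0608) = 3.822 K/W
R_calcium silicate = (1/0.2714 − 1/0.3914)/(4π×0.0511) = 1.759 K/W
R_outer film = 1/(h·4πr_o²) = 1/(26.5×4π×0.3914²) = 0.0196 K/W
R_total = 5.602 K/W
Q = ΔT/R_total = 236/5.602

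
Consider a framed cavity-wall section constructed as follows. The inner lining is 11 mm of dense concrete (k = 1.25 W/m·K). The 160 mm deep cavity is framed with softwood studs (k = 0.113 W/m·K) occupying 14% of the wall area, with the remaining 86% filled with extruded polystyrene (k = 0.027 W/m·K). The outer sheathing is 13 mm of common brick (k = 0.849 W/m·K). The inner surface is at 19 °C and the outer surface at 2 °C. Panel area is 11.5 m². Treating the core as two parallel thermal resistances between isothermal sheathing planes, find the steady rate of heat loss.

Sheathing layers in series; stud and cavity paths in parallel between them.
R_inner = 0.011/(1.25×11.5) = 7.652×10^-4 K/W
R_stud  = 0.16/(0.113×0.14×11.5) = 0.8795 K/W
R_cav   = 0.16/(0.027×0.86×11.5) = 0.5992 K/W
1/R_core = 1/R_stud + 1/R_cav → R_core = 0.3564 K/W
R_outer = 0.013/(0.849×11.5) = 0.001331 K/W
R_total = 0.3585 K/W
Q = ΔT/R_total = 17/0.3585

Q ≈ 47.4 W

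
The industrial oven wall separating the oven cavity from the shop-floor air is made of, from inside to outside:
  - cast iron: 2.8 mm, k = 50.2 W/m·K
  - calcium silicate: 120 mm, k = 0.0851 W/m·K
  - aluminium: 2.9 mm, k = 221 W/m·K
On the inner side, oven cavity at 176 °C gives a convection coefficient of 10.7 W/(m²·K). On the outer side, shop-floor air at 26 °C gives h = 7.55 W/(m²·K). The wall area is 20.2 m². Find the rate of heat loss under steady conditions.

Using the resistance-network approach (series):
R_inner film = 1/(h_i·A) = 1/(10.7×20.2) = 0.004627 K/W
R_cast iron = L/(kA) = 0.0028/(50.2×20.2) = 2.761×10^-6 K/W
R_calcium silicate = L/(kA) = 0.12/(0.0851×20.2) = 0.06981 K/W
R_aluminium = L/(kA) = 0.0029/(221×20.2) = 6.496×10^-7 K/W
R_outer film = 1/(h_o·A) = 1/(7.55×20.2) = 0.006557 K/W
R_total = 0.08099 K/W
Q = ΔT / R_total = 150 / 0.08099

Q ≈ 1850 W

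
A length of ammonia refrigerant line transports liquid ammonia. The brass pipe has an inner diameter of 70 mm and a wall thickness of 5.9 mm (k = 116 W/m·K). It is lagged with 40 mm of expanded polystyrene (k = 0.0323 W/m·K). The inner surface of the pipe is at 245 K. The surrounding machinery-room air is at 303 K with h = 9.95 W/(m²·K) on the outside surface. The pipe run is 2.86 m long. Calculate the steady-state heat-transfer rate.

Q ≈ 46.6 W

Treating each annulus and film as a series resistance:
R_brass pipe wall = ln(40.9/35)/(2π×116×2.86) = 7.473×10^-5 K/W
R_expanded polystyrene = ln(80.9/40.9)/(2π×0.0323×2.86) = 1.175 K/W
R_outer film = 1/(h_o·2πr_oL) = 1/(9.95×2π×0.0809×2.86) = 0.06913 K/W
R_total = 1.244 K/W
Q = ΔT/R_total = 58/1.244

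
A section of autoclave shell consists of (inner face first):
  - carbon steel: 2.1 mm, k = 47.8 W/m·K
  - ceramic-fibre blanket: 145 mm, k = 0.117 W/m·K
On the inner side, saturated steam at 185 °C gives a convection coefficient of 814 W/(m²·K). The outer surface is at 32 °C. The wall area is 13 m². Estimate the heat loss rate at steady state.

Model the wall as resistances in series:
R_inner film = 1/(h_i·A) = 1/(814×13) = 9.45×10^-5 K/W
R_carbon steel = L/(kA) = 0.0021/(47.8×13) = 3.379×10^-6 K/W
R_ceramic-fibre blanket = L/(kA) = 0.145/(0.117×13) = 0.09533 K/W
R_total = 0.09543 K/W
Q = ΔT / R_total = 153 / 0.09543

Q ≈ 1600 W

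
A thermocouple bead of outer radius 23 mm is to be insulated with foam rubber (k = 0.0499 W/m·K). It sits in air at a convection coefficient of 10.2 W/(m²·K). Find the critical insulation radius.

r_cr ≈ 9.78 mm

For a sphere r_cr = 2k/h = 2×0.0499/10.2
r_cr = 9.78 mm; since the bare radius (23 mm) is above r_cr, any added insulation will reduce heat loss.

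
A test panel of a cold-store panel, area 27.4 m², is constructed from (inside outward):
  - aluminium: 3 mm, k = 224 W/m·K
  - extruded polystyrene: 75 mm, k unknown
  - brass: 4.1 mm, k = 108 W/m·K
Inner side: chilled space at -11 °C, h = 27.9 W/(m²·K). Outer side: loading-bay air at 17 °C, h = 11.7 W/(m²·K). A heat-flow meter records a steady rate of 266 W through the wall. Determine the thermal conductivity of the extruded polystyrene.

k ≈ 0.0271 W/(m·K)

Treating each layer as a thermal resistance in series:
R_inner film = 1/(h_i·A) = 1/(27.9×27.4) = 0.001308 K/W
R_aluminium = L/(kA) = 0.003/(224×27.4) = 4.888×10^-7 K/W
R_brass = L/(kA) = 0.0041/(108×27.4) = 1.386×10^-6 K/W
R_outer film = 1/(h_o·A) = 1/(11.7×27.4) = 0.003119 K/W
Sum of known resistances R_other = 0.004429 K/W
Total R = ΔT/Q = 28/266 = 0.1053 K/W
R_extruded polystyrene = R_total − R_other = 0.1008 K/W
k = L/(R·A) = 0.075/(0.1008×27.4)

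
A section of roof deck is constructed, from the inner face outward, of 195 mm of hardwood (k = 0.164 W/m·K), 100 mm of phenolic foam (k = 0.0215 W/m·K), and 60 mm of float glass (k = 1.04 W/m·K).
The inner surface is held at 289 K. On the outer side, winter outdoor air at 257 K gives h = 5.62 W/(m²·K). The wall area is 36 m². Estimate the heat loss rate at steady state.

Model the wall as resistances in series:
R_hardwood = L/(kA) = 0.195/(0.164×36) = 0.03303 K/W
R_phenolic foam = L/(kA) = 0.1/(0.0215×36) = 0.1292 K/W
R_float glass = L/(kA) = 0.06/(1.04×36) = 0.001603 K/W
R_outer film = 1/(h_o·A) = 1/(5.62×36) = 0.004943 K/W
R_total = 0.1688 K/W
Q = ΔT / R_total = 32 / 0.1688

Q ≈ 190 W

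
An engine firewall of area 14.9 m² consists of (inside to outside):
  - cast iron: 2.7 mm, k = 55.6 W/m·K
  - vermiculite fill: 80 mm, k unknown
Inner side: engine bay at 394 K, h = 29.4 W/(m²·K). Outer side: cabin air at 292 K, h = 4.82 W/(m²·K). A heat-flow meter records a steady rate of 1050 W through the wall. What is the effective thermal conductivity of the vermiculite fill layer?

Model the wall as resistances in series:
R_inner film = 1/(h_i·A) = 1/(29.4×14.9) = 0.002283 K/W
R_cast iron = L/(kA) = 0.0027/(55.6×14.9) = 3.259×10^-6 K/W
R_outer film = 1/(h_o·A) = 1/(4.82×14.9) = 0.01392 K/W
Sum of known resistances R_other = 0.01621 K/W
Total R = ΔT/Q = 102/1050 = 0.09714 K/W
R_vermiculite fill = R_total − R_other = 0.08093 K/W
k = L/(R·A) = 0.08/(0.08093×14.9)

k ≈ 0.0663 W/(m·K)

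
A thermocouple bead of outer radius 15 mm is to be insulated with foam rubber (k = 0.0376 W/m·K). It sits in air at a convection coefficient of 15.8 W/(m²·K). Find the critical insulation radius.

For a sphere r_cr = 2k/h = 2×0.0376/15.8
r_cr = 4.76 mm; since the bare radius (15 mm) is above r_cr, any added insulation will reduce heat loss.

r_cr ≈ 4.76 mm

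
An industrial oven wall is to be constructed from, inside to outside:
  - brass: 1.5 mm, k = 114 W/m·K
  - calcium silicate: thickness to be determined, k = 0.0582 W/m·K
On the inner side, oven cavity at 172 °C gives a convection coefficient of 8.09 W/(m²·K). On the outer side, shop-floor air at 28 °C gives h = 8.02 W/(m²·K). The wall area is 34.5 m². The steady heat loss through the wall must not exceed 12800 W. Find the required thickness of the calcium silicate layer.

L ≈ 8.14 mm

Treating each layer as a thermal resistance in series:
R_inner film = 1/(h_i·A) = 1/(8.09×34.5) = 0.003583 K/W
R_brass = L/(kA) = 0.0015/(114×34.5) = 3.814×10^-7 K/W
R_outer film = 1/(h_o·A) = 1/(8.02×34.5) = 0.003614 K/W
Sum of the known resistances R_other = 0.007197 K/W
Required total resistance R_tot = ΔT/Q_allow = 144/12800 = 0.01125 K/W
R_calcium silicate = R_tot − R_other = 0.004053 K/W
L = R·k·A = 0.004053×0.0582×34.5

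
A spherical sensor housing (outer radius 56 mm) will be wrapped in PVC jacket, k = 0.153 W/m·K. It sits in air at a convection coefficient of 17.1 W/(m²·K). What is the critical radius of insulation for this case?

For a sphere r_cr = 2k/h = 2×0.153/17.1
r_cr = 17.9 mm; since the bare radius (56 mm) is above r_cr, any added insulation will reduce heat loss.

r_cr ≈ 17.9 mm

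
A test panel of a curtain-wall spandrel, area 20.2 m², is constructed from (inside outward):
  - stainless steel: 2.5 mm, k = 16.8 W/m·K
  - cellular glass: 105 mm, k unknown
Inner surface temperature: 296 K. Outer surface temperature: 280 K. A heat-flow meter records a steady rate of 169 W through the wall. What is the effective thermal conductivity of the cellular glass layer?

Using the resistance-network approach (series):
R_stainless steel = L/(kA) = 0.0025/(16.8×20.2) = 7.367×10^-6 K/W
Sum of known resistances R_other = 7.367×10^-6 K/W
Total R = ΔT/Q = 16/169 = 0.09467 K/W
R_cellular glass = R_total − R_other = 0.09467 K/W
k = L/(R·A) = 0.105/(0.09467×20.2)

k ≈ 0.0549 W/(m·K)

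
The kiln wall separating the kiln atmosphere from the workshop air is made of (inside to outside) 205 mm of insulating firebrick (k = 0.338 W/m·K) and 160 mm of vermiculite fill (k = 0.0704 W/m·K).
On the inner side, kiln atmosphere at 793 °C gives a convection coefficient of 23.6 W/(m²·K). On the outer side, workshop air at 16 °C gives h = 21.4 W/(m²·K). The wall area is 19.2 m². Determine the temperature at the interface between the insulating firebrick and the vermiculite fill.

Model the wall as resistances in series:
R_inner film = 1/(h_i·A) = 1/(23.6×19.2) = 0.002207 K/W
R_insulating firebrick = L/(kA) = 0.205/(0.338×19.2) = 0.03159 K/W
R_vermiculite fill = L/(kA) = 0.16/(0.0704×19.2) = 0.1184 K/W
R_outer film = 1/(h_o·A) = 1/(21.4×19.2) = 0.002434 K/W
R_total = 0.1546 K/W;  Q = ΔT/R_total = 777/0.1546 = 5026 W
T_interface = T_inner − Q·ΣR(inner→interface) = 793 − 5030×0.0338

T ≈ 623 °C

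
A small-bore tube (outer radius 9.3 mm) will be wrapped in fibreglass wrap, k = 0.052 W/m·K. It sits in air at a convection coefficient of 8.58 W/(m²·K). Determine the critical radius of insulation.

For a cylinder r_cr = k/h = 0.052/8.58
r_cr = 6.06 mm; since the bare radius (9.3 mm) is above r_cr, any added insulation will reduce heat loss.

r_cr ≈ 6.06 mm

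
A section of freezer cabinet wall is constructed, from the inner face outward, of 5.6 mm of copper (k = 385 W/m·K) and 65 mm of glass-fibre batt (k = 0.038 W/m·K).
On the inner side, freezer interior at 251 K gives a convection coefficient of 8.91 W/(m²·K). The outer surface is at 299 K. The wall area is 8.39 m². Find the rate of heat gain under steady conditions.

Q ≈ 221 W

Using the resistance-network approach (series):
R_inner film = 1/(h_i·A) = 1/(8.91×8.39) = 0.01338 K/W
R_copper = L/(kA) = 0.0056/(385×8.39) = 1.734×10^-6 K/W
R_glass-fibre batt = L/(kA) = 0.065/(0.038×8.39) = 0.2039 K/W
R_total = 0.2173 K/W
Q = ΔT / R_total = 48 / 0.2173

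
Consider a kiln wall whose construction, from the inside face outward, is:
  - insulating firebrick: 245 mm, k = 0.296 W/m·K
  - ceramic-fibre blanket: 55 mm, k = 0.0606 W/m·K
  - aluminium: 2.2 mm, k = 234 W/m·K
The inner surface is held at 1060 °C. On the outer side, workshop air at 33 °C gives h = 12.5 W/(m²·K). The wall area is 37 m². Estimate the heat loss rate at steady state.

Series thermal resistances:
R_insulating firebrick = L/(kA) = 0.245/(0.296×37) = 0.02237 K/W
R_ceramic-fibre blanket = L/(kA) = 0.055/(0.0606×37) = 0.02453 K/W
R_aluminium = L/(kA) = 0.0022/(234×37) = 2.541×10^-7 K/W
R_outer film = 1/(h_o·A) = 1/(12.5×37) = 0.002162 K/W
R_total = 0.04906 K/W
Q = ΔT / R_total = 1027 / 0.04906

Q ≈ 20900 W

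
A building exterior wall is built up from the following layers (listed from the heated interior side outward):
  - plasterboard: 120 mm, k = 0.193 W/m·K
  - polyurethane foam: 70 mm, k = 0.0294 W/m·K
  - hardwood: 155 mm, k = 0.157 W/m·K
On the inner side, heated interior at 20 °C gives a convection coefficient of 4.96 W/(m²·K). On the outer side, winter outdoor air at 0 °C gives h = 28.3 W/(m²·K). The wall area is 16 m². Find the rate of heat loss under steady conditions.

Q ≈ 75.7 W

Series thermal resistances:
R_inner film = 1/(h_i·A) = 1/(4.96×16) = 0.0126 K/W
R_plasterboard = L/(kA) = 0.12/(0.193×16) = 0.03886 K/W
R_polyurethane foam = L/(kA) = 0.07/(0.0294×16) = 0.1488 K/W
R_hardwood = L/(kA) = 0.155/(0.157×16) = 0.0617 K/W
R_outer film = 1/(h_o·A) = 1/(28.3×16) = 0.002208 K/W
R_total = 0.2642 K/W
Q = ΔT / R_total = 20 / 0.2642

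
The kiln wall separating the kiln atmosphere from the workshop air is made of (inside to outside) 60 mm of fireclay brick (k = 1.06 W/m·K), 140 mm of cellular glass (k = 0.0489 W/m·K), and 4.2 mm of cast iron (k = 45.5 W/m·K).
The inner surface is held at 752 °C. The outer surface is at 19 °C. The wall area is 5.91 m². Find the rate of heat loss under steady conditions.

Thermal resistances in series:
R_fireclay brick = L/(kA) = 0.06/(1.06×5.91) = 0.009578 K/W
R_cellular glass = L/(kA) = 0.14/(0.0489×5.91) = 0.4844 K/W
R_cast iron = L/(kA) = 0.0042/(45.5×5.91) = 1.562×10^-5 K/W
R_total = 0.494 K/W
Q = ΔT / R_total = 733 / 0.494

Q ≈ 1480 W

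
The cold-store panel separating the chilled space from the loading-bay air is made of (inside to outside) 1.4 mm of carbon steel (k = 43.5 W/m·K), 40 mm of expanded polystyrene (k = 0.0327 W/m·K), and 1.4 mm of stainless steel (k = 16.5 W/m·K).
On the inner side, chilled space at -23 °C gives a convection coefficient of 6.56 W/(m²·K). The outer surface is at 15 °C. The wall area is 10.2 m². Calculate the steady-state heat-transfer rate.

Q ≈ 282 W

Treating each layer as a thermal resistance in series:
R_inner film = 1/(h_i·A) = 1/(6.56×10.2) = 0.01495 K/W
R_carbon steel = L/(kA) = 0.0014/(43.5×10.2) = 3.155×10^-6 K/W
R_expanded polystyrene = L/(kA) = 0.04/(0.0327×10.2) = 0.1199 K/W
R_stainless steel = L/(kA) = 0.0014/(16.5×10.2) = 8.318×10^-6 K/W
R_total = 0.1349 K/W
Q = ΔT / R_total = 38 / 0.1349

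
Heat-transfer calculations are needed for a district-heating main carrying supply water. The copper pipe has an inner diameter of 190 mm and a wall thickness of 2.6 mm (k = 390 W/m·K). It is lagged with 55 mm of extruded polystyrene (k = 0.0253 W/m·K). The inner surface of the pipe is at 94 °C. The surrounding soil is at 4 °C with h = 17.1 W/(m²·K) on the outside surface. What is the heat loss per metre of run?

Radial resistances (cylindrical: R_cond = ln(r_o/r_i)/(2πkL), R_conv = 1/(h·2πrL)):
R_copper pipe wall = ln(97.6/95)/(2π×390×1) = 1.102×10^-5 K/W
R_extruded polystyrene = ln(152.6/97.6)/(2π×0.0253×1) = 2.812 K/W
R_outer film = 1/(h_o·2πr_oL) = 1/(17.1×2π×0.1526×1) = 0.06099 K/W
R_total = 2.873 K/W
Q = ΔT/R_total = 90/2.873

q′ ≈ 31.3 W/m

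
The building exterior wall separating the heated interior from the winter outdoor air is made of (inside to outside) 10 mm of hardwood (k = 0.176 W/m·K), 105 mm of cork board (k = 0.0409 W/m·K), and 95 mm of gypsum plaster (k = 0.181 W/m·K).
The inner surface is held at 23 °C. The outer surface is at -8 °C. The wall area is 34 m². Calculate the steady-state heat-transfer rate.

Series thermal resistances:
R_hardwood = L/(kA) = 0.01/(0.176×34) = 0.001671 K/W
R_cork board = L/(kA) = 0.105/(0.0409×34) = 0.07551 K/W
R_gypsum plaster = L/(kA) = 0.095/(0.181×34) = 0.01544 K/W
R_total = 0.09262 K/W
Q = ΔT / R_total = 31 / 0.09262

Q ≈ 335 W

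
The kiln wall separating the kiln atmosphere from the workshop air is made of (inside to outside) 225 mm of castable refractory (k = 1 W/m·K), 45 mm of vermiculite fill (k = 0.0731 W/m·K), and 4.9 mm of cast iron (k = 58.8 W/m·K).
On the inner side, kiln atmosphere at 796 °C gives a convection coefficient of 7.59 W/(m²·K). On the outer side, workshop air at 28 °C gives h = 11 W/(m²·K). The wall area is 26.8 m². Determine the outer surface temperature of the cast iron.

T ≈ 93.7 °C

Series thermal resistances:
R_inner film = 1/(h_i·A) = 1/(7.59×26.8) = 0.004916 K/W
R_castable refractory = L/(kA) = 0.225/(1×26.8) = 0.008396 K/W
R_vermiculite fill = L/(kA) = 0.045/(0.0731×26.8) = 0.02297 K/W
R_cast iron = L/(kA) = 0.0049/(58.8×26.8) = 3.109×10^-6 K/W
R_outer film = 1/(h_o·A) = 1/(11×26.8) = 0.003392 K/W
R_total = 0.03968 K/W;  Q = ΔT/R_total = 768/0.03968 = 19360 W
T_interface = T_inner − Q·ΣR(inner→interface) = 796 − 19400×0.03628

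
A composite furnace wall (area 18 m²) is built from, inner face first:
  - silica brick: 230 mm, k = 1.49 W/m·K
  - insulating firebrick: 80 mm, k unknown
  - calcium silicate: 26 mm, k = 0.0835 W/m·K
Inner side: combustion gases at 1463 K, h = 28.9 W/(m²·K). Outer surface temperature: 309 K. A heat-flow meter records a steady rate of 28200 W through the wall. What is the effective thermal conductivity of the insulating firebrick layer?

k ≈ 0.339 W/(m·K)

Thermal resistances in series:
R_inner film = 1/(h_i·A) = 1/(28.9×18) = 0.001922 K/W
R_silica brick = L/(kA) = 0.23/(1.49×18) = 0.008576 K/W
R_calcium silicate = L/(kA) = 0.026/(0.0835×18) = 0.0173 K/W
Sum of known resistances R_other = 0.0278 K/W
Total R = ΔT/Q = 1154/28200 = 0.04092 K/W
R_insulating firebrick = R_total − R_other = 0.01313 K/W
k = L/(R·A) = 0.08/(0.01313×18)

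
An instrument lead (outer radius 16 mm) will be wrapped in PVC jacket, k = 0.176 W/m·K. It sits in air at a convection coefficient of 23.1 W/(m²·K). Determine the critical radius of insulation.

For a cylinder r_cr = k/h = 0.176/23.1
r_cr = 7.62 mm; since the bare radius (16 mm) is above r_cr, any added insulation will reduce heat loss.

r_cr ≈ 7.62 mm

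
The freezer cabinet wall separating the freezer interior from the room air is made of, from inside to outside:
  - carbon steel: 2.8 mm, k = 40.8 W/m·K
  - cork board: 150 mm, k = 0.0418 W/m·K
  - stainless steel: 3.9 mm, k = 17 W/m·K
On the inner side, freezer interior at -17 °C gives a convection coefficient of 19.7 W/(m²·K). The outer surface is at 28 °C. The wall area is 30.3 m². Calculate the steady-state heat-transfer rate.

Using the resistance-network approach (series):
R_inner film = 1/(h_i·A) = 1/(19.7×30.3) = 0.001675 K/W
R_carbon steel = L/(kA) = 0.0028/(40.8×30.3) = 2.265×10^-6 K/W
R_cork board = L/(kA) = 0.15/(0.0418×30.3) = 0.1184 K/W
R_stainless steel = L/(kA) = 0.0039/(17×30.3) = 7.571×10^-6 K/W
R_total = 0.1201 K/W
Q = ΔT / R_total = 45 / 0.1201

Q ≈ 375 W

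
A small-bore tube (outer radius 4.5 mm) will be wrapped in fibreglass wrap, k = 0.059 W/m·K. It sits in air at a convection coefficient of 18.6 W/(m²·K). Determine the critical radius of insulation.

r_cr ≈ 3.17 mm

For a cylinder r_cr = k/h = 0.059/18.6
r_cr = 3.17 mm; since the bare radius (4.5 mm) is above r_cr, any added insulation will reduce heat loss.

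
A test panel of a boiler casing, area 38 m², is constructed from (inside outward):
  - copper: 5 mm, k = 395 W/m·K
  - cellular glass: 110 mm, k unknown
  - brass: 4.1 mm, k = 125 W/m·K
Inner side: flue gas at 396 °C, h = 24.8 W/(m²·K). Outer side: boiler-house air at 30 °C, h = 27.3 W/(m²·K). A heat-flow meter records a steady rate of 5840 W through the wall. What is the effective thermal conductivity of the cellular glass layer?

k ≈ 0.0477 W/(m·K)

Series thermal resistances:
R_inner film = 1/(h_i·A) = 1/(24.8×38) = 0.001061 K/W
R_copper = L/(kA) = 0.005/(395×38) = 3.331×10^-7 K/W
R_brass = L/(kA) = 0.0041/(125×38) = 8.632×10^-7 K/W
R_outer film = 1/(h_o·A) = 1/(27.3×38) = 9.639×10^-4 K/W
Sum of known resistances R_other = 0.002026 K/W
Total R = ΔT/Q = 366/5840 = 0.06267 K/W
R_cellular glass = R_total − R_other = 0.06064 K/W
k = L/(R·A) = 0.11/(0.06064×38)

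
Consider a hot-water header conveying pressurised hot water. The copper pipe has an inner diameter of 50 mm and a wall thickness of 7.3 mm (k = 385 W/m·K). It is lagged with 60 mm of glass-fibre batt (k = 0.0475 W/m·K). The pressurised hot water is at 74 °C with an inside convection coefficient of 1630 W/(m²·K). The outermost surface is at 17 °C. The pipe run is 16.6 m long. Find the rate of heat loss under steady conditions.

Treating each annulus and film as a series resistance:
R_inner film = 1/(h_i·2πr₁L) = 1/(1630×2π×0.025×16.6) = 2.353×10^-4 K/W
R_copper pipe wall = ln(32.3/25)/(2π×385×16.6) = 6.38×10^-6 K/W
R_glass-fibre batt = ln(92.3/32.3)/(2π×0.0475×16.6) = 0.2119 K/W
R_total = 0.2122 K/W
Q = ΔT/R_total = 57/0.2122

Q ≈ 269 W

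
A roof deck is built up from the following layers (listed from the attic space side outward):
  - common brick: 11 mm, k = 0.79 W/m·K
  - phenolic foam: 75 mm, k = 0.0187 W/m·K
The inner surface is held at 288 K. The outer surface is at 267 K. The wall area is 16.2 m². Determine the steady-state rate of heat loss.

Q ≈ 84.5 W

Using the resistance-network approach (series):
R_common brick = L/(kA) = 0.011/(0.79×16.2) = 8.595×10^-4 K/W
R_phenolic foam = L/(kA) = 0.075/(0.0187×16.2) = 0.2476 K/W
R_total = 0.2484 K/W
Q = ΔT / R_total = 21 / 0.2484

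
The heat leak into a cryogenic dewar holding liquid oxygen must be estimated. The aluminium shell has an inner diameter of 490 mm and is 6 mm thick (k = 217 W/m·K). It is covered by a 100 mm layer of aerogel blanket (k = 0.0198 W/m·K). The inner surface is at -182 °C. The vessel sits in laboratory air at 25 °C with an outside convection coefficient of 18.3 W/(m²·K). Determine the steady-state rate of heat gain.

Q ≈ 45 W

Radial (spherical) resistances in series:
R_aluminium shell = (1/0.245 − 1/0.251)/(4π×217) = 3.578×10^-5 K/W
R_aerogel blanket = (1/0.251 − 1/0.351)/(4π×0.0198) = 4.562 K/W
R_outer film = 1/(h·4πr_o²) = 1/(18.3×4π×0.351²) = 0.0353 K/W
R_total = 4.597 K/W
Q = ΔT/R_total = 207/4.597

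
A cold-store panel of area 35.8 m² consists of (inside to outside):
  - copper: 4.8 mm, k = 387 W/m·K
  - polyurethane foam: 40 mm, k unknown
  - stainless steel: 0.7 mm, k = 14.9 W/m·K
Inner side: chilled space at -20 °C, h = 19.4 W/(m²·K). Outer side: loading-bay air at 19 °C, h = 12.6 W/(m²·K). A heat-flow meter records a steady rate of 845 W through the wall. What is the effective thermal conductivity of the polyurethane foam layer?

Model the wall as resistances in series:
R_inner film = 1/(h_i·A) = 1/(19.4×35.8) = 0.00144 K/W
R_copper = L/(kA) = 0.0048/(387×35.8) = 3.465×10^-7 K/W
R_stainless steel = L/(kA) = 0.0007/(14.9×35.8) = 1.312×10^-6 K/W
R_outer film = 1/(h_o·A) = 1/(12.6×35.8) = 0.002217 K/W
Sum of known resistances R_other = 0.003658 K/W
Total R = ΔT/Q = 39/845 = 0.04615 K/W
R_polyurethane foam = R_total − R_other = 0.0425 K/W
k = L/(R·A) = 0.04/(0.0425×35.8)

k ≈ 0.0263 W/(m·K)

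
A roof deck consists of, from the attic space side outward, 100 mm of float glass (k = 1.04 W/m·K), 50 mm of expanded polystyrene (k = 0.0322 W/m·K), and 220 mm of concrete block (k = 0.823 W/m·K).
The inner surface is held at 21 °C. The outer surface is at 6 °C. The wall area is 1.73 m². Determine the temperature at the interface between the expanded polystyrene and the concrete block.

T ≈ 8.09 °C

Series thermal resistances:
R_float glass = L/(kA) = 0.1/(1.04×1.73) = 0.05558 K/W
R_expanded polystyrene = L/(kA) = 0.05/(0.0322×1.73) = 0.8976 K/W
R_concrete block = L/(kA) = 0.22/(0.823×1.73) = 0.1545 K/W
R_total = 1.108 K/W;  Q = ΔT/R_total = 15/1.108 = 13.54 W
T_interface = T_inner − Q·ΣR(inner→interface) = 21 − 13.5×0.9531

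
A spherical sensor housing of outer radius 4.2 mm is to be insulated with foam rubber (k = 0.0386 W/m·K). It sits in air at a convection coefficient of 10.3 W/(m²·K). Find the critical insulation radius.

For a sphere r_cr = 2k/h = 2×0.0386/10.3
r_cr = 7.5 mm; since the bare radius (4.2 mm) is below r_cr, adding a thin layer of insulation will *increase* heat loss.

r_cr ≈ 7.5 mm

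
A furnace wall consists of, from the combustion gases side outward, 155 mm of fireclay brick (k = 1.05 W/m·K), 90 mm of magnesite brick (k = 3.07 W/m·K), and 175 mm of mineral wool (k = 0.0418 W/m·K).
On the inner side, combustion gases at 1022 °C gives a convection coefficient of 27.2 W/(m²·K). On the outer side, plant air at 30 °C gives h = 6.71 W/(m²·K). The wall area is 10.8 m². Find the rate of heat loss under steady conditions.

Q ≈ 2350 W

Using the resistance-network approach (series):
R_inner film = 1/(h_i·A) = 1/(27.2×10.8) = 0.003404 K/W
R_fireclay brick = L/(kA) = 0.155/(1.05×10.8) = 0.01367 K/W
R_magnesite brick = L/(kA) = 0.09/(3.07×10.8) = 0.002714 K/W
R_mineral wool = L/(kA) = 0.175/(0.0418×10.8) = 0.3876 K/W
R_outer film = 1/(h_o·A) = 1/(6.71×10.8) = 0.0138 K/W
R_total = 0.4212 K/W
Q = ΔT / R_total = 992 / 0.4212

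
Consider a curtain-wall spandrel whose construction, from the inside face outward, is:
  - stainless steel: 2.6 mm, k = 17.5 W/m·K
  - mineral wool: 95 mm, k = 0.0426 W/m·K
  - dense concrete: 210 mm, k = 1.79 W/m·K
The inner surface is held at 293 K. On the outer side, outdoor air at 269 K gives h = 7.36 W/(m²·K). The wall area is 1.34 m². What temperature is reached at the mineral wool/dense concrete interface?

T ≈ 271 K

Using the resistance-network approach (series):
R_stainless steel = L/(kA) = 0.0026/(17.5×1.34) = 1.109×10^-4 K/W
R_mineral wool = L/(kA) = 0.095/(0.0426×1.34) = 1.664 K/W
R_dense concrete = L/(kA) = 0.21/(1.79×1.34) = 0.08755 K/W
R_outer film = 1/(h_o·A) = 1/(7.36×1.34) = 0.1014 K/W
R_total = 1.853 K/W;  Q = ΔT/R_total = 24/1.853 = 12.95 W
T_interface = T_inner − Q·ΣR(inner→interface) = 293 − 13×1.664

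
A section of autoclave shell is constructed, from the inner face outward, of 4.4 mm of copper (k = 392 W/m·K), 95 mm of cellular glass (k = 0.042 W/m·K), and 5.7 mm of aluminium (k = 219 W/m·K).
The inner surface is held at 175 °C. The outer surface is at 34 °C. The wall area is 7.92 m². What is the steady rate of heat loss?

Treating each layer as a thermal resistance in series:
R_copper = L/(kA) = 0.0044/(392×7.92) = 1.417×10^-6 K/W
R_cellular glass = L/(kA) = 0.095/(0.042×7.92) = 0.2856 K/W
R_aluminium = L/(kA) = 0.0057/(219×7.92) = 3.286×10^-6 K/W
R_total = 0.2856 K/W
Q = ΔT / R_total = 141 / 0.2856

Q ≈ 494 W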